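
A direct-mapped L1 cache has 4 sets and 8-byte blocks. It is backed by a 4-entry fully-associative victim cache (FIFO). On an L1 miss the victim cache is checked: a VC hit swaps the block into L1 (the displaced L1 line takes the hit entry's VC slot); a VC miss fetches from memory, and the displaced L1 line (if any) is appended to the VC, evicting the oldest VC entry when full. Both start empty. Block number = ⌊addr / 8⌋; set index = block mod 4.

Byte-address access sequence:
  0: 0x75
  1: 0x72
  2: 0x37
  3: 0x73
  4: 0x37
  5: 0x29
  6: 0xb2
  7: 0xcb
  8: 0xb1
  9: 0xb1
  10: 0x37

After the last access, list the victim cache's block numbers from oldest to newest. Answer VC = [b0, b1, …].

  [0] addr=0x75 blk=14 s=2: MISS | VC []
  [1] addr=0x72 blk=14 s=2: L1-HIT | VC []
  [2] addr=0x37 blk=6 s=2: MISS | VC [14]
  [3] addr=0x73 blk=14 s=2: VC-HIT | VC [6]
  [4] addr=0x37 blk=6 s=2: VC-HIT | VC [14]
  [5] addr=0x29 blk=5 s=1: MISS | VC [14]
  [6] addr=0xb2 blk=22 s=2: MISS | VC [14, 6]
  [7] addr=0xcb blk=25 s=1: MISS | VC [14, 6, 5]
  [8] addr=0xb1 blk=22 s=2: L1-HIT | VC [14, 6, 5]
  [9] addr=0xb1 blk=22 s=2: L1-HIT | VC [14, 6, 5]
  [10] addr=0x37 blk=6 s=2: VC-HIT | VC [14, 22, 5]

VC = [14, 22, 5]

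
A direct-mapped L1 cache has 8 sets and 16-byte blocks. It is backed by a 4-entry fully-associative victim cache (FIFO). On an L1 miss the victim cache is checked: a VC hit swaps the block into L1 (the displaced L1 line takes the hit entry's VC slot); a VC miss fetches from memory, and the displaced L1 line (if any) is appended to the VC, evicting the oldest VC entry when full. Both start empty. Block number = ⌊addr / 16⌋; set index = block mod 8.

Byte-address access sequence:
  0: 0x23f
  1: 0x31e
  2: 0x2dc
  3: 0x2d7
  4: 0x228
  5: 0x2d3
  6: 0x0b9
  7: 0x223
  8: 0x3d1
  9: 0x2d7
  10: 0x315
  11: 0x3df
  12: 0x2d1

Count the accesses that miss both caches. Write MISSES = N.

#0 0x23f→b35/s3 MISS; vc=[]
#1 0x31e→b49/s1 MISS; vc=[]
#2 0x2dc→b45/s5 MISS; vc=[]
#3 0x2d7→b45/s5 L1-HIT; vc=[]
#4 0x228→b34/s2 MISS; vc=[]
#5 0x2d3→b45/s5 L1-HIT; vc=[]
#6 0xb9→b11/s3 MISS; vc=[35]
#7 0x223→b34/s2 L1-HIT; vc=[35]
#8 0x3d1→b61/s5 MISS; vc=[35,45]
#9 0x2d7→b45/s5 VC-HIT; vc=[35,61]
#10 0x315→b49/s1 L1-HIT; vc=[35,61]
#11 0x3df→b61/s5 VC-HIT; vc=[35,45]
#12 0x2d1→b45/s5 VC-HIT; vc=[35,61]

MISSES = 6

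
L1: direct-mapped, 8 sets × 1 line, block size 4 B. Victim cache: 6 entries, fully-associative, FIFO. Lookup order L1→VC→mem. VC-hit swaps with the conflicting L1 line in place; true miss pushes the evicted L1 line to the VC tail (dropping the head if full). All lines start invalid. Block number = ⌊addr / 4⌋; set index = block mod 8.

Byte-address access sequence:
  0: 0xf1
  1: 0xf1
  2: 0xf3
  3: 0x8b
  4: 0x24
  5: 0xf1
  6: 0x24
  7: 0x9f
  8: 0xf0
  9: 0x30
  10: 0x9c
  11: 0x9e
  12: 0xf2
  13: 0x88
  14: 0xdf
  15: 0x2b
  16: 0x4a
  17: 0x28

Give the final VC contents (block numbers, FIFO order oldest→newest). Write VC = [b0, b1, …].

0: 0xf1 (blk 60, set 4) → MISS  vc=[]
1: 0xf1 (blk 60, set 4) → L1-HIT  vc=[]
2: 0xf3 (blk 60, set 4) → L1-HIT  vc=[]
3: 0x8b (blk 34, set 2) → MISS  vc=[]
4: 0x24 (blk 9, set 1) → MISS  vc=[]
5: 0xf1 (blk 60, set 4) → L1-HIT  vc=[]
6: 0x24 (blk 9, set 1) → L1-HIT  vc=[]
7: 0x9f (blk 39, set 7) → MISS  vc=[]
8: 0xf0 (blk 60, set 4) → L1-HIT  vc=[]
9: 0x30 (blk 12, set 4) → MISS  vc=[60]
10: 0x9c (blk 39, set 7) → L1-HIT  vc=[60]
11: 0x9e (blk 39, set 7) → L1-HIT  vc=[60]
12: 0xf2 (blk 60, set 4) → VC-HIT  vc=[12]
13: 0x88 (blk 34, set 2) → L1-HIT  vc=[12]
14: 0xdf (blk 55, set 7) → MISS  vc=[12, 39]
15: 0x2b (blk 10, set 2) → MISS  vc=[12, 39, 34]
16: 0x4a (blk 18, set 2) → MISS  vc=[12, 39, 34, 10]
17: 0x28 (blk 10, set 2) → VC-HIT  vc=[12, 39, 34, 18]

VC = [12, 39, 34, 18]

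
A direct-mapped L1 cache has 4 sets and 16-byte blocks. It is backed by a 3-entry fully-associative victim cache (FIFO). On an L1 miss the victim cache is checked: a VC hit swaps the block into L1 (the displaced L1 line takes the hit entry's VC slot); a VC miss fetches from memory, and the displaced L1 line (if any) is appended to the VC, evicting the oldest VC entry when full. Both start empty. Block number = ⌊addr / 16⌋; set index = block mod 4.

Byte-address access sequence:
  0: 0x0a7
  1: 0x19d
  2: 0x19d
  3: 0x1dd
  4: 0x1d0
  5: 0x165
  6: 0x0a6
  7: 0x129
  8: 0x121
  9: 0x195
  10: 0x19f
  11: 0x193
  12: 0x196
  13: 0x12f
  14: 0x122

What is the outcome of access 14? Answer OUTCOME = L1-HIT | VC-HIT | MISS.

#0 0xa7→b10/s2 MISS; vc=[]
#1 0x19d→b25/s1 MISS; vc=[]
#2 0x19d→b25/s1 L1-HIT; vc=[]
#3 0x1dd→b29/s1 MISS; vc=[25]
#4 0x1d0→b29/s1 L1-HIT; vc=[25]
#5 0x165→b22/s2 MISS; vc=[25,10]
#6 0xa6→b10/s2 VC-HIT; vc=[25,22]
#7 0x129→b18/s2 MISS; vc=[25,22,10]
#8 0x121→b18/s2 L1-HIT; vc=[25,22,10]
#9 0x195→b25/s1 VC-HIT; vc=[29,22,10]
#10 0x19f→b25/s1 L1-HIT; vc=[29,22,10]
#11 0x193→b25/s1 L1-HIT; vc=[29,22,10]
#12 0x196→b25/s1 L1-HIT; vc=[29,22,10]
#13 0x12f→b18/s2 L1-HIT; vc=[29,22,10]
#14 0x122→b18/s2 L1-HIT; vc=[29,22,10]

OUTCOME = L1-HIT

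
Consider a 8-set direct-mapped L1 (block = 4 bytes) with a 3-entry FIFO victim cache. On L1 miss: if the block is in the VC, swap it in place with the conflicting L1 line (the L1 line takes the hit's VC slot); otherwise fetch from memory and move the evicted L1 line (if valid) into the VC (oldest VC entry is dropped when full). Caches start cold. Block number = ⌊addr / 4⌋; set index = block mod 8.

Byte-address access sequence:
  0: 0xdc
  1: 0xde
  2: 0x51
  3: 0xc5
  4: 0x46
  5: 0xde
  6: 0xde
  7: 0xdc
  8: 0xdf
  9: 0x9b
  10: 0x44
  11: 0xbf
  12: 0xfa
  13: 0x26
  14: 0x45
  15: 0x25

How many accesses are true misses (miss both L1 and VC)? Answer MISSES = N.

0: 0xdc (blk 55, set 7) → MISS  vc=[]
1: 0xde (blk 55, set 7) → L1-HIT  vc=[]
2: 0x51 (blk 20, set 4) → MISS  vc=[]
3: 0xc5 (blk 49, set 1) → MISS  vc=[]
4: 0x46 (blk 17, set 1) → MISS  vc=[49]
5: 0xde (blk 55, set 7) → L1-HIT  vc=[49]
6: 0xde (blk 55, set 7) → L1-HIT  vc=[49]
7: 0xdc (blk 55, set 7) → L1-HIT  vc=[49]
8: 0xdf (blk 55, set 7) → L1-HIT  vc=[49]
9: 0x9b (blk 38, set 6) → MISS  vc=[49]
10: 0x44 (blk 17, set 1) → L1-HIT  vc=[49]
11: 0xbf (blk 47, set 7) → MISS  vc=[49, 55]
12: 0xfa (blk 62, set 6) → MISS  vc=[49, 55, 38]
13: 0x26 (blk 9, set 1) → MISS  vc=[55, 38, 17]
14: 0x45 (blk 17, set 1) → VC-HIT  vc=[55, 38, 9]
15: 0x25 (blk 9, set 1) → VC-HIT  vc=[55, 38, 17]

MISSES = 8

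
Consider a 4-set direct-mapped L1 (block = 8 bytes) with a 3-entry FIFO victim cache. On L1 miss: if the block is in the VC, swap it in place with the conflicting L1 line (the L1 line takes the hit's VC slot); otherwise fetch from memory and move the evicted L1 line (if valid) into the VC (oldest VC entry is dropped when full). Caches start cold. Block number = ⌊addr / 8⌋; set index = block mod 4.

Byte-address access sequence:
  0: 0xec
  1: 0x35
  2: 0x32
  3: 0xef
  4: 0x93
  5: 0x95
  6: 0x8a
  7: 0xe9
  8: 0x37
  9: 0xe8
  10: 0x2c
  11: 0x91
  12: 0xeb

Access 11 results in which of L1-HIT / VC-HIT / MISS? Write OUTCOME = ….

OUTCOME = VC-HIT

  [0] addr=0xec blk=29 s=1: MISS | VC []
  [1] addr=0x35 blk=6 s=2: MISS | VC []
  [2] addr=0x32 blk=6 s=2: L1-HIT | VC []
  [3] addr=0xef blk=29 s=1: L1-HIT | VC []
  [4] addr=0x93 blk=18 s=2: MISS | VC [6]
  [5] addr=0x95 blk=18 s=2: L1-HIT | VC [6]
  [6] addr=0x8a blk=17 s=1: MISS | VC [6, 29]
  [7] addr=0xe9 blk=29 s=1: VC-HIT | VC [6, 17]
  [8] addr=0x37 blk=6 s=2: VC-HIT | VC [18, 17]
  [9] addr=0xe8 blk=29 s=1: L1-HIT | VC [18, 17]
  [10] addr=0x2c blk=5 s=1: MISS | VC [18, 17, 29]
  [11] addr=0x91 blk=18 s=2: VC-HIT | VC [6, 17, 29]
  [12] addr=0xeb blk=29 s=1: VC-HIT | VC [6, 17, 5]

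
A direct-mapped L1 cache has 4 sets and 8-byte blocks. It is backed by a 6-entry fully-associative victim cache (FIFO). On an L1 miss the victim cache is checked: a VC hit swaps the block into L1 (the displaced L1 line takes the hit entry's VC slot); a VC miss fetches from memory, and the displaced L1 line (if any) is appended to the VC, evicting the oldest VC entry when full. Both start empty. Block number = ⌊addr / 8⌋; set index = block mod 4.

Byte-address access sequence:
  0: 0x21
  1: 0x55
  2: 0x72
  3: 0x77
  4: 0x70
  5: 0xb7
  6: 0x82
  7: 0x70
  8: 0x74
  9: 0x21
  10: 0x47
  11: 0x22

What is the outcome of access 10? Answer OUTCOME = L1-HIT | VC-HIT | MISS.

OUTCOME = MISS

#0 0x21→b4/s0 MISS; vc=[]
#1 0x55→b10/s2 MISS; vc=[]
#2 0x72→b14/s2 MISS; vc=[10]
#3 0x77→b14/s2 L1-HIT; vc=[10]
#4 0x70→b14/s2 L1-HIT; vc=[10]
#5 0xb7→b22/s2 MISS; vc=[10,14]
#6 0x82→b16/s0 MISS; vc=[10,14,4]
#7 0x70→b14/s2 VC-HIT; vc=[10,22,4]
#8 0x74→b14/s2 L1-HIT; vc=[10,22,4]
#9 0x21→b4/s0 VC-HIT; vc=[10,22,16]
#10 0x47→b8/s0 MISS; vc=[10,22,16,4]
#11 0x22→b4/s0 VC-HIT; vc=[10,22,16,8]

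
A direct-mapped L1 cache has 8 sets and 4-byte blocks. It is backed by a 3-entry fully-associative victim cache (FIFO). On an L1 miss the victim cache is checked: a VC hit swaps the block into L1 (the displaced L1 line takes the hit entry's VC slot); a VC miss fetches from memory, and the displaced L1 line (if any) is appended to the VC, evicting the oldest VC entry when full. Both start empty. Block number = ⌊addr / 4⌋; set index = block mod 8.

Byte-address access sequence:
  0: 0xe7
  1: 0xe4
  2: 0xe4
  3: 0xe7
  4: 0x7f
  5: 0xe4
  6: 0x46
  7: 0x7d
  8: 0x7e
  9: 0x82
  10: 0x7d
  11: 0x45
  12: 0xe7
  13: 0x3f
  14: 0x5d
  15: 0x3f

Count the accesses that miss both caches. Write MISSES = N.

#0 0xe7→b57/s1 MISS; vc=[]
#1 0xe4→b57/s1 L1-HIT; vc=[]
#2 0xe4→b57/s1 L1-HIT; vc=[]
#3 0xe7→b57/s1 L1-HIT; vc=[]
#4 0x7f→b31/s7 MISS; vc=[]
#5 0xe4→b57/s1 L1-HIT; vc=[]
#6 0x46→b17/s1 MISS; vc=[57]
#7 0x7d→b31/s7 L1-HIT; vc=[57]
#8 0x7e→b31/s7 L1-HIT; vc=[57]
#9 0x82→b32/s0 MISS; vc=[57]
#10 0x7d→b31/s7 L1-HIT; vc=[57]
#11 0x45→b17/s1 L1-HIT; vc=[57]
#12 0xe7→b57/s1 VC-HIT; vc=[17]
#13 0x3f→b15/s7 MISS; vc=[17,31]
#14 0x5d→b23/s7 MISS; vc=[17,31,15]
#15 0x3f→b15/s7 VC-HIT; vc=[17,31,23]

MISSES = 6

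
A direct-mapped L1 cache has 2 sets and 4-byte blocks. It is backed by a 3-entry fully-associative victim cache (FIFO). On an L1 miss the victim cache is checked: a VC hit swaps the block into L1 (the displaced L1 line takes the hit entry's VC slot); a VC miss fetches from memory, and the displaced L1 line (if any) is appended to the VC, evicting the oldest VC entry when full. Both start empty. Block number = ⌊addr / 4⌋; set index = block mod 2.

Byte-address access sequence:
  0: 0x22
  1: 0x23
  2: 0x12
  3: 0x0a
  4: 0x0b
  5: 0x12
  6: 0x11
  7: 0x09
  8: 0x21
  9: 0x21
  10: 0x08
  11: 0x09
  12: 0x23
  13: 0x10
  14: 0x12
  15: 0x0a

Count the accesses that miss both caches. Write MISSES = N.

MISSES = 3

  [0] addr=0x22 blk=8 s=0: MISS | VC []
  [1] addr=0x23 blk=8 s=0: L1-HIT | VC []
  [2] addr=0x12 blk=4 s=0: MISS | VC [8]
  [3] addr=0xa blk=2 s=0: MISS | VC [8, 4]
  [4] addr=0xb blk=2 s=0: L1-HIT | VC [8, 4]
  [5] addr=0x12 blk=4 s=0: VC-HIT | VC [8, 2]
  [6] addr=0x11 blk=4 s=0: L1-HIT | VC [8, 2]
  [7] addr=0x9 blk=2 s=0: VC-HIT | VC [8, 4]
  [8] addr=0x21 blk=8 s=0: VC-HIT | VC [2, 4]
  [9] addr=0x21 blk=8 s=0: L1-HIT | VC [2, 4]
  [10] addr=0x8 blk=2 s=0: VC-HIT | VC [8, 4]
  [11] addr=0x9 blk=2 s=0: L1-HIT | VC [8, 4]
  [12] addr=0x23 blk=8 s=0: VC-HIT | VC [2, 4]
  [13] addr=0x10 blk=4 s=0: VC-HIT | VC [2, 8]
  [14] addr=0x12 blk=4 s=0: L1-HIT | VC [2, 8]
  [15] addr=0xa blk=2 s=0: VC-HIT | VC [4, 8]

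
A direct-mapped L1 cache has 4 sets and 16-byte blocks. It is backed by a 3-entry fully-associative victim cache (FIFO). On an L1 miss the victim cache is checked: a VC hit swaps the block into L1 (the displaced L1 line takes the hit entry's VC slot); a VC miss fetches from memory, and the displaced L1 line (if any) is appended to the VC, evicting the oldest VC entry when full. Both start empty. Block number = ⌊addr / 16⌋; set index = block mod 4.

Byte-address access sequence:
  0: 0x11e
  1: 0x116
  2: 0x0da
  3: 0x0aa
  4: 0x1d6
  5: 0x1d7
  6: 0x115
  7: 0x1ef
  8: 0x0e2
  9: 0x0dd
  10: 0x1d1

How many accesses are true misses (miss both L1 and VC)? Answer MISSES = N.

MISSES = 7

  [0] addr=0x11e blk=17 s=1: MISS | VC []
  [1] addr=0x116 blk=17 s=1: L1-HIT | VC []
  [2] addr=0xda blk=13 s=1: MISS | VC [17]
  [3] addr=0xaa blk=10 s=2: MISS | VC [17]
  [4] addr=0x1d6 blk=29 s=1: MISS | VC [17, 13]
  [5] addr=0x1d7 blk=29 s=1: L1-HIT | VC [17, 13]
  [6] addr=0x115 blk=17 s=1: VC-HIT | VC [29, 13]
  [7] addr=0x1ef blk=30 s=2: MISS | VC [29, 13, 10]
  [8] addr=0xe2 blk=14 s=2: MISS | VC [13, 10, 30]
  [9] addr=0xdd blk=13 s=1: VC-HIT | VC [17, 10, 30]
  [10] addr=0x1d1 blk=29 s=1: MISS | VC [10, 30, 13]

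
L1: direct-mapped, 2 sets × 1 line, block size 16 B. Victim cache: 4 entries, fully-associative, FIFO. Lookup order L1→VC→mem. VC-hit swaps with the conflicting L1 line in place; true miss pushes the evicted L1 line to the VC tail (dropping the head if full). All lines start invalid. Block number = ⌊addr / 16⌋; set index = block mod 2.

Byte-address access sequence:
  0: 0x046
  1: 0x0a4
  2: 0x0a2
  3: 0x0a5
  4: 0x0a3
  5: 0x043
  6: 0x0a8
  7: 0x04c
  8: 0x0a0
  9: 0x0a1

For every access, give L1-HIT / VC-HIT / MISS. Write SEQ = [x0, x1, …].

SEQ = [MISS, MISS, L1-HIT, L1-HIT, L1-HIT, VC-HIT, VC-HIT, VC-HIT, VC-HIT, L1-HIT]

#0 0x46→b4/s0 MISS; vc=[]
#1 0xa4→b10/s0 MISS; vc=[4]
#2 0xa2→b10/s0 L1-HIT; vc=[4]
#3 0xa5→b10/s0 L1-HIT; vc=[4]
#4 0xa3→b10/s0 L1-HIT; vc=[4]
#5 0x43→b4/s0 VC-HIT; vc=[10]
#6 0xa8→b10/s0 VC-HIT; vc=[4]
#7 0x4c→b4/s0 VC-HIT; vc=[10]
#8 0xa0→b10/s0 VC-HIT; vc=[4]
#9 0xa1→b10/s0 L1-HIT; vc=[4]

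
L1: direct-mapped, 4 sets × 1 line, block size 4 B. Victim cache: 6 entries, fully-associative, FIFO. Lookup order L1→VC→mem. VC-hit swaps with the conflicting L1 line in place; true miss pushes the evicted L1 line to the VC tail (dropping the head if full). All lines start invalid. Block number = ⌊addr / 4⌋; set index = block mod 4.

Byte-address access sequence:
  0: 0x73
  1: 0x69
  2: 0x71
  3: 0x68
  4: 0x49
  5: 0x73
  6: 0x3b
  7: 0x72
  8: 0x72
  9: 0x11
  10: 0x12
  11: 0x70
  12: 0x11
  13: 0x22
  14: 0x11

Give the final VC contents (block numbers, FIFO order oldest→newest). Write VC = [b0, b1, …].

#0 0x73→b28/s0 MISS; vc=[]
#1 0x69→b26/s2 MISS; vc=[]
#2 0x71→b28/s0 L1-HIT; vc=[]
#3 0x68→b26/s2 L1-HIT; vc=[]
#4 0x49→b18/s2 MISS; vc=[26]
#5 0x73→b28/s0 L1-HIT; vc=[26]
#6 0x3b→b14/s2 MISS; vc=[26,18]
#7 0x72→b28/s0 L1-HIT; vc=[26,18]
#8 0x72→b28/s0 L1-HIT; vc=[26,18]
#9 0x11→b4/s0 MISS; vc=[26,18,28]
#10 0x12→b4/s0 L1-HIT; vc=[26,18,28]
#11 0x70→b28/s0 VC-HIT; vc=[26,18,4]
#12 0x11→b4/s0 VC-HIT; vc=[26,18,28]
#13 0x22→b8/s0 MISS; vc=[26,18,28,4]
#14 0x11→b4/s0 VC-HIT; vc=[26,18,28,8]

VC = [26, 18, 28, 8]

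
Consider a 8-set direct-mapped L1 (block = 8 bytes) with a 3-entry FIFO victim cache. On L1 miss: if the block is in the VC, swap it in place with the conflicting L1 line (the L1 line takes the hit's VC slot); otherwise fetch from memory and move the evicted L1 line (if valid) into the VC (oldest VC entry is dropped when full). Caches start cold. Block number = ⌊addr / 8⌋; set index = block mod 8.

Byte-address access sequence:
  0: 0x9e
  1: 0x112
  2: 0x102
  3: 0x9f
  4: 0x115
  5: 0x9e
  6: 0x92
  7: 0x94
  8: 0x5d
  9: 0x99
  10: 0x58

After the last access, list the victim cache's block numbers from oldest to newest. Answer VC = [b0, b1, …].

0: 0x9e (blk 19, set 3) → MISS  vc=[]
1: 0x112 (blk 34, set 2) → MISS  vc=[]
2: 0x102 (blk 32, set 0) → MISS  vc=[]
3: 0x9f (blk 19, set 3) → L1-HIT  vc=[]
4: 0x115 (blk 34, set 2) → L1-HIT  vc=[]
5: 0x9e (blk 19, set 3) → L1-HIT  vc=[]
6: 0x92 (blk 18, set 2) → MISS  vc=[34]
7: 0x94 (blk 18, set 2) → L1-HIT  vc=[34]
8: 0x5d (blk 11, set 3) → MISS  vc=[34, 19]
9: 0x99 (blk 19, set 3) → VC-HIT  vc=[34, 11]
10: 0x58 (blk 11, set 3) → VC-HIT  vc=[34, 19]

VC = [34, 19]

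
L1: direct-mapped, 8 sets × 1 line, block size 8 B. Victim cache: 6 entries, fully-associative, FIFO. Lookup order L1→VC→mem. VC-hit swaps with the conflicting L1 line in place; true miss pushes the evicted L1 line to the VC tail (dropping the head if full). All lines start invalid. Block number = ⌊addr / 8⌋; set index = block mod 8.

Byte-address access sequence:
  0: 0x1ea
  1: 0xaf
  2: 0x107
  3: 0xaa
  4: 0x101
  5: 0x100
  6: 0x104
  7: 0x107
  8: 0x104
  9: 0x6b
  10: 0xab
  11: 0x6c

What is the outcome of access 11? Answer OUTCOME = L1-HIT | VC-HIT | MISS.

OUTCOME = VC-HIT

0: 0x1ea (blk 61, set 5) → MISS  vc=[]
1: 0xaf (blk 21, set 5) → MISS  vc=[61]
2: 0x107 (blk 32, set 0) → MISS  vc=[61]
3: 0xaa (blk 21, set 5) → L1-HIT  vc=[61]
4: 0x101 (blk 32, set 0) → L1-HIT  vc=[61]
5: 0x100 (blk 32, set 0) → L1-HIT  vc=[61]
6: 0x104 (blk 32, set 0) → L1-HIT  vc=[61]
7: 0x107 (blk 32, set 0) → L1-HIT  vc=[61]
8: 0x104 (blk 32, set 0) → L1-HIT  vc=[61]
9: 0x6b (blk 13, set 5) → MISS  vc=[61, 21]
10: 0xab (blk 21, set 5) → VC-HIT  vc=[61, 13]
11: 0x6c (blk 13, set 5) → VC-HIT  vc=[61, 21]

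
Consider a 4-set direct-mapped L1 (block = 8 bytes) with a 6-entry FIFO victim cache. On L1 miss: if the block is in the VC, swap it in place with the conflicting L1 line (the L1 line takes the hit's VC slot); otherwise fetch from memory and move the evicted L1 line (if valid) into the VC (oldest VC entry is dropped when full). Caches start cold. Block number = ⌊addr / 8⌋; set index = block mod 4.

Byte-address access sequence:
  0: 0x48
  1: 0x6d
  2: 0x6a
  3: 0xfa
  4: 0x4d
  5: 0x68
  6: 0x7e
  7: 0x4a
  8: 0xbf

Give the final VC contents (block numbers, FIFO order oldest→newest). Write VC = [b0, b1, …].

#0 0x48→b9/s1 MISS; vc=[]
#1 0x6d→b13/s1 MISS; vc=[9]
#2 0x6a→b13/s1 L1-HIT; vc=[9]
#3 0xfa→b31/s3 MISS; vc=[9]
#4 0x4d→b9/s1 VC-HIT; vc=[13]
#5 0x68→b13/s1 VC-HIT; vc=[9]
#6 0x7e→b15/s3 MISS; vc=[9,31]
#7 0x4a→b9/s1 VC-HIT; vc=[13,31]
#8 0xbf→b23/s3 MISS; vc=[13,31,15]

VC = [13, 31, 15]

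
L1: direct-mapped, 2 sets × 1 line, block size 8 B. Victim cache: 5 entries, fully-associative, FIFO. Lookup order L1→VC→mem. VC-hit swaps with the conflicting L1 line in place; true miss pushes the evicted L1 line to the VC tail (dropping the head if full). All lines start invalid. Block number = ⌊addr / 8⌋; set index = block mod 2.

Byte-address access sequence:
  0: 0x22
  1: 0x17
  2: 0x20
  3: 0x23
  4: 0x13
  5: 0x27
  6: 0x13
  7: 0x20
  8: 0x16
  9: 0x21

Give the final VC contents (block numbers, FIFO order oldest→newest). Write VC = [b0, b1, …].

  [0] addr=0x22 blk=4 s=0: MISS | VC []
  [1] addr=0x17 blk=2 s=0: MISS | VC [4]
  [2] addr=0x20 blk=4 s=0: VC-HIT | VC [2]
  [3] addr=0x23 blk=4 s=0: L1-HIT | VC [2]
  [4] addr=0x13 blk=2 s=0: VC-HIT | VC [4]
  [5] addr=0x27 blk=4 s=0: VC-HIT | VC [2]
  [6] addr=0x13 blk=2 s=0: VC-HIT | VC [4]
  [7] addr=0x20 blk=4 s=0: VC-HIT | VC [2]
  [8] addr=0x16 blk=2 s=0: VC-HIT | VC [4]
  [9] addr=0x21 blk=4 s=0: VC-HIT | VC [2]

VC = [2]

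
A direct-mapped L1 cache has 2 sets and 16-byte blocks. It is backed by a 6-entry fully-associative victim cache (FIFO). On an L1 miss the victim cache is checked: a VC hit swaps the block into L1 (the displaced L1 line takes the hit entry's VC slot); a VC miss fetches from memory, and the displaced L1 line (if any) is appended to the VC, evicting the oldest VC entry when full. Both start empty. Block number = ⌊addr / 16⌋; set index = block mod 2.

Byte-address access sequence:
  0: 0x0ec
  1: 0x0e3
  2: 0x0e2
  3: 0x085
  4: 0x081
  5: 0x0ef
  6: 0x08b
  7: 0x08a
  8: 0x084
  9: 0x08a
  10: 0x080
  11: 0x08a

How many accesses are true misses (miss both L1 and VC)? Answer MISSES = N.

#0 0xec→b14/s0 MISS; vc=[]
#1 0xe3→b14/s0 L1-HIT; vc=[]
#2 0xe2→b14/s0 L1-HIT; vc=[]
#3 0x85→b8/s0 MISS; vc=[14]
#4 0x81→b8/s0 L1-HIT; vc=[14]
#5 0xef→b14/s0 VC-HIT; vc=[8]
#6 0x8b→b8/s0 VC-HIT; vc=[14]
#7 0x8a→b8/s0 L1-HIT; vc=[14]
#8 0x84→b8/s0 L1-HIT; vc=[14]
#9 0x8a→b8/s0 L1-HIT; vc=[14]
#10 0x80→b8/s0 L1-HIT; vc=[14]
#11 0x8a→b8/s0 L1-HIT; vc=[14]

MISSES = 2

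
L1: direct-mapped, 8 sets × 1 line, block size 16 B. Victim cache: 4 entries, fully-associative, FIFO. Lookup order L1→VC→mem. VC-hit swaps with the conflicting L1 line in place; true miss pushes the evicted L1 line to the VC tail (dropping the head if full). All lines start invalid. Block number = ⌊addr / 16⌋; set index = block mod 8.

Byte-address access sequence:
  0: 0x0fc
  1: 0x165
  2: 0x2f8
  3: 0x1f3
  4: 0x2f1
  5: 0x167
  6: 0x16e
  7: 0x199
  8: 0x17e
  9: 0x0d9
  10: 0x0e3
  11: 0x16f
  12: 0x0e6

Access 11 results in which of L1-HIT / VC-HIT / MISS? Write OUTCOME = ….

OUTCOME = VC-HIT

0: 0xfc (blk 15, set 7) → MISS  vc=[]
1: 0x165 (blk 22, set 6) → MISS  vc=[]
2: 0x2f8 (blk 47, set 7) → MISS  vc=[15]
3: 0x1f3 (blk 31, set 7) → MISS  vc=[15, 47]
4: 0x2f1 (blk 47, set 7) → VC-HIT  vc=[15, 31]
5: 0x167 (blk 22, set 6) → L1-HIT  vc=[15, 31]
6: 0x16e (blk 22, set 6) → L1-HIT  vc=[15, 31]
7: 0x199 (blk 25, set 1) → MISS  vc=[15, 31]
8: 0x17e (blk 23, set 7) → MISS  vc=[15, 31, 47]
9: 0xd9 (blk 13, set 5) → MISS  vc=[15, 31, 47]
10: 0xe3 (blk 14, set 6) → MISS  vc=[15, 31, 47, 22]
11: 0x16f (blk 22, set 6) → VC-HIT  vc=[15, 31, 47, 14]
12: 0xe6 (blk 14, set 6) → VC-HIT  vc=[15, 31, 47, 22]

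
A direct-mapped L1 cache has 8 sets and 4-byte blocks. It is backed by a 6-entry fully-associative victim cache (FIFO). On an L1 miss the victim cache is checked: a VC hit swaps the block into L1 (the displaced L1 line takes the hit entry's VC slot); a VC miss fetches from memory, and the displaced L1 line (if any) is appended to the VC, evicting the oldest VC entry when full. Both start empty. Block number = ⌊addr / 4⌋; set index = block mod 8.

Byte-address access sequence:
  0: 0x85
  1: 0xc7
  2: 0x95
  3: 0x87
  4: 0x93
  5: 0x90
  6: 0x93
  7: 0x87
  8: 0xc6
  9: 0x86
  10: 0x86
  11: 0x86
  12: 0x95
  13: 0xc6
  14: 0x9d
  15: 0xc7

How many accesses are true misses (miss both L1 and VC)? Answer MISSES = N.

MISSES = 5

#0 0x85→b33/s1 MISS; vc=[]
#1 0xc7→b49/s1 MISS; vc=[33]
#2 0x95→b37/s5 MISS; vc=[33]
#3 0x87→b33/s1 VC-HIT; vc=[49]
#4 0x93→b36/s4 MISS; vc=[49]
#5 0x90→b36/s4 L1-HIT; vc=[49]
#6 0x93→b36/s4 L1-HIT; vc=[49]
#7 0x87→b33/s1 L1-HIT; vc=[49]
#8 0xc6→b49/s1 VC-HIT; vc=[33]
#9 0x86→b33/s1 VC-HIT; vc=[49]
#10 0x86→b33/s1 L1-HIT; vc=[49]
#11 0x86→b33/s1 L1-HIT; vc=[49]
#12 0x95→b37/s5 L1-HIT; vc=[49]
#13 0xc6→b49/s1 VC-HIT; vc=[33]
#14 0x9d→b39/s7 MISS; vc=[33]
#15 0xc7→b49/s1 L1-HIT; vc=[33]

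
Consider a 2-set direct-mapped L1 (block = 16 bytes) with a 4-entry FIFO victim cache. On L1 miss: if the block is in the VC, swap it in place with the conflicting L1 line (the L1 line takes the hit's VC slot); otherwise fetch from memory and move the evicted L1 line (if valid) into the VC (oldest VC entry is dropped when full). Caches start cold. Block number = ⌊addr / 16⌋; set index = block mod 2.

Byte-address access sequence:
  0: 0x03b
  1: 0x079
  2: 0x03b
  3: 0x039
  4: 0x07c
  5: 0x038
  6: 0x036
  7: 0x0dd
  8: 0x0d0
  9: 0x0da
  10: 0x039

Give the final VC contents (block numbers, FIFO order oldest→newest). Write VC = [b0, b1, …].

VC = [7, 13]

  [0] addr=0x3b blk=3 s=1: MISS | VC []
  [1] addr=0x79 blk=7 s=1: MISS | VC [3]
  [2] addr=0x3b blk=3 s=1: VC-HIT | VC [7]
  [3] addr=0x39 blk=3 s=1: L1-HIT | VC [7]
  [4] addr=0x7c blk=7 s=1: VC-HIT | VC [3]
  [5] addr=0x38 blk=3 s=1: VC-HIT | VC [7]
  [6] addr=0x36 blk=3 s=1: L1-HIT | VC [7]
  [7] addr=0xdd blk=13 s=1: MISS | VC [7, 3]
  [8] addr=0xd0 blk=13 s=1: L1-HIT | VC [7, 3]
  [9] addr=0xda blk=13 s=1: L1-HIT | VC [7, 3]
  [10] addr=0x39 blk=3 s=1: VC-HIT | VC [7, 13]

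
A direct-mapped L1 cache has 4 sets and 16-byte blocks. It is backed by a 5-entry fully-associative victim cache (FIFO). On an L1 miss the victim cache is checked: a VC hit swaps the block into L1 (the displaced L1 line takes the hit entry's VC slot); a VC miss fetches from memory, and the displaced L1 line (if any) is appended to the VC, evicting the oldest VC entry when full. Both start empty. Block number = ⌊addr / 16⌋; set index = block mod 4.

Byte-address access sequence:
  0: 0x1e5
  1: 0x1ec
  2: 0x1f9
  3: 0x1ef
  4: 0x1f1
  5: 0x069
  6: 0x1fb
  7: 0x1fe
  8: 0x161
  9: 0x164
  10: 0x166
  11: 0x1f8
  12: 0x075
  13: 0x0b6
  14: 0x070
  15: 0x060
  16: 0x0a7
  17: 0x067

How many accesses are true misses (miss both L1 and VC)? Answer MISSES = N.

0: 0x1e5 (blk 30, set 2) → MISS  vc=[]
1: 0x1ec (blk 30, set 2) → L1-HIT  vc=[]
2: 0x1f9 (blk 31, set 3) → MISS  vc=[]
3: 0x1ef (blk 30, set 2) → L1-HIT  vc=[]
4: 0x1f1 (blk 31, set 3) → L1-HIT  vc=[]
5: 0x69 (blk 6, set 2) → MISS  vc=[30]
6: 0x1fb (blk 31, set 3) → L1-HIT  vc=[30]
7: 0x1fe (blk 31, set 3) → L1-HIT  vc=[30]
8: 0x161 (blk 22, set 2) → MISS  vc=[30, 6]
9: 0x164 (blk 22, set 2) → L1-HIT  vc=[30, 6]
10: 0x166 (blk 22, set 2) → L1-HIT  vc=[30, 6]
11: 0x1f8 (blk 31, set 3) → L1-HIT  vc=[30, 6]
12: 0x75 (blk 7, set 3) → MISS  vc=[30, 6, 31]
13: 0xb6 (blk 11, set 3) → MISS  vc=[30, 6, 31, 7]
14: 0x70 (blk 7, set 3) → VC-HIT  vc=[30, 6, 31, 11]
15: 0x60 (blk 6, set 2) → VC-HIT  vc=[30, 22, 31, 11]
16: 0xa7 (blk 10, set 2) → MISS  vc=[30, 22, 31, 11, 6]
17: 0x67 (blk 6, set 2) → VC-HIT  vc=[30, 22, 31, 11, 10]

MISSES = 7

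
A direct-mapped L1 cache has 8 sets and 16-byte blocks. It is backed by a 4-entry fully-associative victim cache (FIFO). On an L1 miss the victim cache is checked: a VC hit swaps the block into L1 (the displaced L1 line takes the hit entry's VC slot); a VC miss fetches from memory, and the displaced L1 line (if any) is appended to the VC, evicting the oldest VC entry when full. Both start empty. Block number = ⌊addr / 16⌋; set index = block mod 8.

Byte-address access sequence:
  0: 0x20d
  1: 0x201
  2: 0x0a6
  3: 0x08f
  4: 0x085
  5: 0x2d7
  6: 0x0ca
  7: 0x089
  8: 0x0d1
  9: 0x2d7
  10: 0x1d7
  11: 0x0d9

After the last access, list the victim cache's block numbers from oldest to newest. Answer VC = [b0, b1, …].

#0 0x20d→b32/s0 MISS; vc=[]
#1 0x201→b32/s0 L1-HIT; vc=[]
#2 0xa6→b10/s2 MISS; vc=[]
#3 0x8f→b8/s0 MISS; vc=[32]
#4 0x85→b8/s0 L1-HIT; vc=[32]
#5 0x2d7→b45/s5 MISS; vc=[32]
#6 0xca→b12/s4 MISS; vc=[32]
#7 0x89→b8/s0 L1-HIT; vc=[32]
#8 0xd1→b13/s5 MISS; vc=[32,45]
#9 0x2d7→b45/s5 VC-HIT; vc=[32,13]
#10 0x1d7→b29/s5 MISS; vc=[32,13,45]
#11 0xd9→b13/s5 VC-HIT; vc=[32,29,45]

VC = [32, 29, 45]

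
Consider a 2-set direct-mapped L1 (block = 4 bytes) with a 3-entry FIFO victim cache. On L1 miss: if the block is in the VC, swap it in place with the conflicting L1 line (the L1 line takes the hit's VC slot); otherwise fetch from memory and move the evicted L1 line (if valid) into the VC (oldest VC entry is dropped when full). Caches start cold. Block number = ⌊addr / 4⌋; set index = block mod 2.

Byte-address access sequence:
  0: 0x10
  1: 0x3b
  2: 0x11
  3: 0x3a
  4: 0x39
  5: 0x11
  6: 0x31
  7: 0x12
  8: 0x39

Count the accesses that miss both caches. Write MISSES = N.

0: 0x10 (blk 4, set 0) → MISS  vc=[]
1: 0x3b (blk 14, set 0) → MISS  vc=[4]
2: 0x11 (blk 4, set 0) → VC-HIT  vc=[14]
3: 0x3a (blk 14, set 0) → VC-HIT  vc=[4]
4: 0x39 (blk 14, set 0) → L1-HIT  vc=[4]
5: 0x11 (blk 4, set 0) → VC-HIT  vc=[14]
6: 0x31 (blk 12, set 0) → MISS  vc=[14, 4]
7: 0x12 (blk 4, set 0) → VC-HIT  vc=[14, 12]
8: 0x39 (blk 14, set 0) → VC-HIT  vc=[4, 12]

MISSES = 3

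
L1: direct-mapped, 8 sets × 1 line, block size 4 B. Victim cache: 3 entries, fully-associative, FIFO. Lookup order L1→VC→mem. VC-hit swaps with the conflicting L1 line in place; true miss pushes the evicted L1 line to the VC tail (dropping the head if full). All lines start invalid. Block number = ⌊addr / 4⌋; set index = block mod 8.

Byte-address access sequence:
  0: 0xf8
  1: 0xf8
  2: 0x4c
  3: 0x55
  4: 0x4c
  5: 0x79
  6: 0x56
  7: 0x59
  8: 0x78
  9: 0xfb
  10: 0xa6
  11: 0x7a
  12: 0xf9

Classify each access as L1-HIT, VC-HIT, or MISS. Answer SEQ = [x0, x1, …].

SEQ = [MISS, L1-HIT, MISS, MISS, L1-HIT, MISS, L1-HIT, MISS, VC-HIT, VC-HIT, MISS, VC-HIT, VC-HIT]

#0 0xf8→b62/s6 MISS; vc=[]
#1 0xf8→b62/s6 L1-HIT; vc=[]
#2 0x4c→b19/s3 MISS; vc=[]
#3 0x55→b21/s5 MISS; vc=[]
#4 0x4c→b19/s3 L1-HIT; vc=[]
#5 0x79→b30/s6 MISS; vc=[62]
#6 0x56→b21/s5 L1-HIT; vc=[62]
#7 0x59→b22/s6 MISS; vc=[62,30]
#8 0x78→b30/s6 VC-HIT; vc=[62,22]
#9 0xfb→b62/s6 VC-HIT; vc=[30,22]
#10 0xa6→b41/s1 MISS; vc=[30,22]
#11 0x7a→b30/s6 VC-HIT; vc=[62,22]
#12 0xf9→b62/s6 VC-HIT; vc=[30,22]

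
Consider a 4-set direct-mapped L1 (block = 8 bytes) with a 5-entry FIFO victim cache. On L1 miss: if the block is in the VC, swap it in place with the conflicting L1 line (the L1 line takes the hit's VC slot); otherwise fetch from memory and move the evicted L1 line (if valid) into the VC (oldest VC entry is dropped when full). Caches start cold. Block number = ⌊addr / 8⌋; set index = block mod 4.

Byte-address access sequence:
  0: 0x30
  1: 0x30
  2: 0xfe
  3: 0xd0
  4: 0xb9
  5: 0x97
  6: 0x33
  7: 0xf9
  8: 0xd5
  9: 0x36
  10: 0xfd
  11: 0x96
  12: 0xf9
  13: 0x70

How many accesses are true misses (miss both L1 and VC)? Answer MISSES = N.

MISSES = 6

  [0] addr=0x30 blk=6 s=2: MISS | VC []
  [1] addr=0x30 blk=6 s=2: L1-HIT | VC []
  [2] addr=0xfe blk=31 s=3: MISS | VC []
  [3] addr=0xd0 blk=26 s=2: MISS | VC [6]
  [4] addr=0xb9 blk=23 s=3: MISS | VC [6, 31]
  [5] addr=0x97 blk=18 s=2: MISS | VC [6, 31, 26]
  [6] addr=0x33 blk=6 s=2: VC-HIT | VC [18, 31, 26]
  [7] addr=0xf9 blk=31 s=3: VC-HIT | VC [18, 23, 26]
  [8] addr=0xd5 blk=26 s=2: VC-HIT | VC [18, 23, 6]
  [9] addr=0x36 blk=6 s=2: VC-HIT | VC [18, 23, 26]
  [10] addr=0xfd blk=31 s=3: L1-HIT | VC [18, 23, 26]
  [11] addr=0x96 blk=18 s=2: VC-HIT | VC [6, 23, 26]
  [12] addr=0xf9 blk=31 s=3: L1-HIT | VC [6, 23, 26]
  [13] addr=0x70 blk=14 s=2: MISS | VC [6, 23, 26, 18]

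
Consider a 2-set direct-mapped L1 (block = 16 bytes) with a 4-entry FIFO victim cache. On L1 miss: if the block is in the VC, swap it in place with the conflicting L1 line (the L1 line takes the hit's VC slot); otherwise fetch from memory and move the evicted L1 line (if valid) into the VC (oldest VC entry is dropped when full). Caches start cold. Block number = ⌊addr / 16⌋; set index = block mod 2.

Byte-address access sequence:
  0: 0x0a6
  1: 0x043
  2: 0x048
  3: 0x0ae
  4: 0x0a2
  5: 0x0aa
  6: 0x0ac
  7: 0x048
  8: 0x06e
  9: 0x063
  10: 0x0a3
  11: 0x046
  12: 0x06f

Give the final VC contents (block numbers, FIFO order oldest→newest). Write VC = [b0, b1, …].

VC = [4, 10]

0: 0xa6 (blk 10, set 0) → MISS  vc=[]
1: 0x43 (blk 4, set 0) → MISS  vc=[10]
2: 0x48 (blk 4, set 0) → L1-HIT  vc=[10]
3: 0xae (blk 10, set 0) → VC-HIT  vc=[4]
4: 0xa2 (blk 10, set 0) → L1-HIT  vc=[4]
5: 0xaa (blk 10, set 0) → L1-HIT  vc=[4]
6: 0xac (blk 10, set 0) → L1-HIT  vc=[4]
7: 0x48 (blk 4, set 0) → VC-HIT  vc=[10]
8: 0x6e (blk 6, set 0) → MISS  vc=[10, 4]
9: 0x63 (blk 6, set 0) → L1-HIT  vc=[10, 4]
10: 0xa3 (blk 10, set 0) → VC-HIT  vc=[6, 4]
11: 0x46 (blk 4, set 0) → VC-HIT  vc=[6, 10]
12: 0x6f (blk 6, set 0) → VC-HIT  vc=[4, 10]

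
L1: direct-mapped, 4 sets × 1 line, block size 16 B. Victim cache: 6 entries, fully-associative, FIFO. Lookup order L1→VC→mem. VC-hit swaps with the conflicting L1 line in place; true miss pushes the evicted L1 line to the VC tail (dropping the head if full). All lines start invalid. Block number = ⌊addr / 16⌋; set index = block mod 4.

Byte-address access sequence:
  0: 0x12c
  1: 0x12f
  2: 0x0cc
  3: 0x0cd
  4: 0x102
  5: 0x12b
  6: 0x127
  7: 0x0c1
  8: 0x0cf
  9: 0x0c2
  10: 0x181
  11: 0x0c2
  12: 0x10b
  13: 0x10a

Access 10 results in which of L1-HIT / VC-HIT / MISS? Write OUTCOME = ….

#0 0x12c→b18/s2 MISS; vc=[]
#1 0x12f→b18/s2 L1-HIT; vc=[]
#2 0xcc→b12/s0 MISS; vc=[]
#3 0xcd→b12/s0 L1-HIT; vc=[]
#4 0x102→b16/s0 MISS; vc=[12]
#5 0x12b→b18/s2 L1-HIT; vc=[12]
#6 0x127→b18/s2 L1-HIT; vc=[12]
#7 0xc1→b12/s0 VC-HIT; vc=[16]
#8 0xcf→b12/s0 L1-HIT; vc=[16]
#9 0xc2→b12/s0 L1-HIT; vc=[16]
#10 0x181→b24/s0 MISS; vc=[16,12]
#11 0xc2→b12/s0 VC-HIT; vc=[16,24]
#12 0x10b→b16/s0 VC-HIT; vc=[12,24]
#13 0x10a→b16/s0 L1-HIT; vc=[12,24]

OUTCOME = MISS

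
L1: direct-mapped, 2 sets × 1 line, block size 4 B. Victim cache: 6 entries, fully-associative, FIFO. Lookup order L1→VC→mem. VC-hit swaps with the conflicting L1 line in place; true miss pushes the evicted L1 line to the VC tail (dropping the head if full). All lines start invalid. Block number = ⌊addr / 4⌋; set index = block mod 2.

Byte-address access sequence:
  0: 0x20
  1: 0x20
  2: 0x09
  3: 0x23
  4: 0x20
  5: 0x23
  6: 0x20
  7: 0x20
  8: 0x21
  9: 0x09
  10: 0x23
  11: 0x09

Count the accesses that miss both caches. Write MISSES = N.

  [0] addr=0x20 blk=8 s=0: MISS | VC []
  [1] addr=0x20 blk=8 s=0: L1-HIT | VC []
  [2] addr=0x9 blk=2 s=0: MISS | VC [8]
  [3] addr=0x23 blk=8 s=0: VC-HIT | VC [2]
  [4] addr=0x20 blk=8 s=0: L1-HIT | VC [2]
  [5] addr=0x23 blk=8 s=0: L1-HIT | VC [2]
  [6] addr=0x20 blk=8 s=0: L1-HIT | VC [2]
  [7] addr=0x20 blk=8 s=0: L1-HIT | VC [2]
  [8] addr=0x21 blk=8 s=0: L1-HIT | VC [2]
  [9] addr=0x9 blk=2 s=0: VC-HIT | VC [8]
  [10] addr=0x23 blk=8 s=0: VC-HIT | VC [2]
  [11] addr=0x9 blk=2 s=0: VC-HIT | VC [8]

MISSES = 2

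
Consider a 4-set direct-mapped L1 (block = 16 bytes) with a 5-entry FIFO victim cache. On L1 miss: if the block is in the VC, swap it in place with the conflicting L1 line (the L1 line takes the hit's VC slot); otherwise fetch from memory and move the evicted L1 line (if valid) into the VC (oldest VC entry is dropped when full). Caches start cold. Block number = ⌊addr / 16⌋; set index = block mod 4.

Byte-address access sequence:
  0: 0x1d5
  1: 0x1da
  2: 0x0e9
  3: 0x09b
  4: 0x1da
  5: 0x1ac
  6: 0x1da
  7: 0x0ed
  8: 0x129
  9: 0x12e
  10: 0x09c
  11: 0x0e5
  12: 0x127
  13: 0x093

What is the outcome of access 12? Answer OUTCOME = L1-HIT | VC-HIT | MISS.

OUTCOME = VC-HIT

0: 0x1d5 (blk 29, set 1) → MISS  vc=[]
1: 0x1da (blk 29, set 1) → L1-HIT  vc=[]
2: 0xe9 (blk 14, set 2) → MISS  vc=[]
3: 0x9b (blk 9, set 1) → MISS  vc=[29]
4: 0x1da (blk 29, set 1) → VC-HIT  vc=[9]
5: 0x1ac (blk 26, set 2) → MISS  vc=[9, 14]
6: 0x1da (blk 29, set 1) → L1-HIT  vc=[9, 14]
7: 0xed (blk 14, set 2) → VC-HIT  vc=[9, 26]
8: 0x129 (blk 18, set 2) → MISS  vc=[9, 26, 14]
9: 0x12e (blk 18, set 2) → L1-HIT  vc=[9, 26, 14]
10: 0x9c (blk 9, set 1) → VC-HIT  vc=[29, 26, 14]
11: 0xe5 (blk 14, set 2) → VC-HIT  vc=[29, 26, 18]
12: 0x127 (blk 18, set 2) → VC-HIT  vc=[29, 26, 14]
13: 0x93 (blk 9, set 1) → L1-HIT  vc=[29, 26, 14]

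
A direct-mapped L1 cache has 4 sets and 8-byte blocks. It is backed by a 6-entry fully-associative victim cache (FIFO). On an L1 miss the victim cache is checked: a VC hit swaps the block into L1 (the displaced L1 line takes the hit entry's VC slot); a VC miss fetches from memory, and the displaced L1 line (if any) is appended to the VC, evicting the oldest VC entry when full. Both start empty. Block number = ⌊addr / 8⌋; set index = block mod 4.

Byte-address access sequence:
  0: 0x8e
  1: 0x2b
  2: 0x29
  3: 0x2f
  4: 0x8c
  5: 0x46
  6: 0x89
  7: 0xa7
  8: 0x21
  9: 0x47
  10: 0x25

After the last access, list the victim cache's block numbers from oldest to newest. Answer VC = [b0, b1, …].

0: 0x8e (blk 17, set 1) → MISS  vc=[]
1: 0x2b (blk 5, set 1) → MISS  vc=[17]
2: 0x29 (blk 5, set 1) → L1-HIT  vc=[17]
3: 0x2f (blk 5, set 1) → L1-HIT  vc=[17]
4: 0x8c (blk 17, set 1) → VC-HIT  vc=[5]
5: 0x46 (blk 8, set 0) → MISS  vc=[5]
6: 0x89 (blk 17, set 1) → L1-HIT  vc=[5]
7: 0xa7 (blk 20, set 0) → MISS  vc=[5, 8]
8: 0x21 (blk 4, set 0) → MISS  vc=[5, 8, 20]
9: 0x47 (blk 8, set 0) → VC-HIT  vc=[5, 4, 20]
10: 0x25 (blk 4, set 0) → VC-HIT  vc=[5, 8, 20]

VC = [5, 8, 20]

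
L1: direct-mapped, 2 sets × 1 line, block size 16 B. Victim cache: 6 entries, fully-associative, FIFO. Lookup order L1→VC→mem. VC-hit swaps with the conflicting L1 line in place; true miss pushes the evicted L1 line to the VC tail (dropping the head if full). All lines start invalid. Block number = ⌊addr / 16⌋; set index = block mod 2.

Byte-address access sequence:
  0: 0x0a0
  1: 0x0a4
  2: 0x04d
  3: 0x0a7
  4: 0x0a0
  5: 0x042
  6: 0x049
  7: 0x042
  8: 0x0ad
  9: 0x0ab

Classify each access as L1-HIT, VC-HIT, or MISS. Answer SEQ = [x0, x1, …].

  [0] addr=0xa0 blk=10 s=0: MISS | VC []
  [1] addr=0xa4 blk=10 s=0: L1-HIT | VC []
  [2] addr=0x4d blk=4 s=0: MISS | VC [10]
  [3] addr=0xa7 blk=10 s=0: VC-HIT | VC [4]
  [4] addr=0xa0 blk=10 s=0: L1-HIT | VC [4]
  [5] addr=0x42 blk=4 s=0: VC-HIT | VC [10]
  [6] addr=0x49 blk=4 s=0: L1-HIT | VC [10]
  [7] addr=0x42 blk=4 s=0: L1-HIT | VC [10]
  [8] addr=0xad blk=10 s=0: VC-HIT | VC [4]
  [9] addr=0xab blk=10 s=0: L1-HIT | VC [4]

SEQ = [MISS, L1-HIT, MISS, VC-HIT, L1-HIT, VC-HIT, L1-HIT, L1-HIT, VC-HIT, L1-HIT]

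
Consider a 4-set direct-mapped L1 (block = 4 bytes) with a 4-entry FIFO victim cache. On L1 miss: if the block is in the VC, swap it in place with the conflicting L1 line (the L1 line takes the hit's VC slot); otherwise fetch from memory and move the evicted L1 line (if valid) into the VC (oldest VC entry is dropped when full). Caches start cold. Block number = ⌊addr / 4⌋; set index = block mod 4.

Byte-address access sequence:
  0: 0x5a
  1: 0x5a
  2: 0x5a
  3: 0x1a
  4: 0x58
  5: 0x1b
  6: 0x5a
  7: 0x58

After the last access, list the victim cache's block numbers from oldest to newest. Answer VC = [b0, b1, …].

#0 0x5a→b22/s2 MISS; vc=[]
#1 0x5a→b22/s2 L1-HIT; vc=[]
#2 0x5a→b22/s2 L1-HIT; vc=[]
#3 0x1a→b6/s2 MISS; vc=[22]
#4 0x58→b22/s2 VC-HIT; vc=[6]
#5 0x1b→b6/s2 VC-HIT; vc=[22]
#6 0x5a→b22/s2 VC-HIT; vc=[6]
#7 0x58→b22/s2 L1-HIT; vc=[6]

VC = [6]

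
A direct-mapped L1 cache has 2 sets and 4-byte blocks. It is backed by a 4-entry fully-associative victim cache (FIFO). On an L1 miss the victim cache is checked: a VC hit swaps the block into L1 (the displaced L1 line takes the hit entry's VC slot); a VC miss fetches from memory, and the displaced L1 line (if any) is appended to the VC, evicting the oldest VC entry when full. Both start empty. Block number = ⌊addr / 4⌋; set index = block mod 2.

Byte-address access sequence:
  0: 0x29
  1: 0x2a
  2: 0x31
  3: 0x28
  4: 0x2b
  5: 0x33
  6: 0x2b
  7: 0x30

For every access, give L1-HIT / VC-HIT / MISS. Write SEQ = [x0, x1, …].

SEQ = [MISS, L1-HIT, MISS, VC-HIT, L1-HIT, VC-HIT, VC-HIT, VC-HIT]

0: 0x29 (blk 10, set 0) → MISS  vc=[]
1: 0x2a (blk 10, set 0) → L1-HIT  vc=[]
2: 0x31 (blk 12, set 0) → MISS  vc=[10]
3: 0x28 (blk 10, set 0) → VC-HIT  vc=[12]
4: 0x2b (blk 10, set 0) → L1-HIT  vc=[12]
5: 0x33 (blk 12, set 0) → VC-HIT  vc=[10]
6: 0x2b (blk 10, set 0) → VC-HIT  vc=[12]
7: 0x30 (blk 12, set 0) → VC-HIT  vc=[10]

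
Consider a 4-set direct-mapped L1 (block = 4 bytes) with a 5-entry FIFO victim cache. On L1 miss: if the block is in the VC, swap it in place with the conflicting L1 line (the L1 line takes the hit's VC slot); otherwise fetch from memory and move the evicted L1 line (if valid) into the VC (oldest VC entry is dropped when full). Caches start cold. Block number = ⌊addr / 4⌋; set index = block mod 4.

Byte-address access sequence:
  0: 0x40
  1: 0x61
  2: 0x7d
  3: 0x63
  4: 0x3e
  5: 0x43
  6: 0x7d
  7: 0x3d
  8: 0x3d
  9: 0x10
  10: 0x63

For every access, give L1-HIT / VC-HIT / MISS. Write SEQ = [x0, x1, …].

  [0] addr=0x40 blk=16 s=0: MISS | VC []
  [1] addr=0x61 blk=24 s=0: MISS | VC [16]
  [2] addr=0x7d blk=31 s=3: MISS | VC [16]
  [3] addr=0x63 blk=24 s=0: L1-HIT | VC [16]
  [4] addr=0x3e blk=15 s=3: MISS | VC [16, 31]
  [5] addr=0x43 blk=16 s=0: VC-HIT | VC [24, 31]
  [6] addr=0x7d blk=31 s=3: VC-HIT | VC [24, 15]
  [7] addr=0x3d blk=15 s=3: VC-HIT | VC [24, 31]
  [8] addr=0x3d blk=15 s=3: L1-HIT | VC [24, 31]
  [9] addr=0x10 blk=4 s=0: MISS | VC [24, 31, 16]
  [10] addr=0x63 blk=24 s=0: VC-HIT | VC [4, 31, 16]

SEQ = [MISS, MISS, MISS, L1-HIT, MISS, VC-HIT, VC-HIT, VC-HIT, L1-HIT, MISS, VC-HIT]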